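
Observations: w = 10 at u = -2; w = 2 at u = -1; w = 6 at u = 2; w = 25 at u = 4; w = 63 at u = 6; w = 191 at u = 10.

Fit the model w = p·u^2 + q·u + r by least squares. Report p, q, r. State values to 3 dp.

p = 2.074, q = -1.568, r = -1.199

Forming AᵀA = [[11585, 1279, 161]; [1279, 161, 19]; [161, 19, 6]] and Aᵀw = [21834, 2378, 297]ᵀ gives AᵀA·[p, q, r]ᵀ = Aᵀw.
Inverting the 3×3 Gram matrix, [p, q, r]ᵀ = [3373/1626, -2549/1626, -325/271]ᵀ.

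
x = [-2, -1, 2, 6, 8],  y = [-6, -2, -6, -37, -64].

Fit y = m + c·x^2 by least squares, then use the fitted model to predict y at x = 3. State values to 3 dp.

With design matrix A, AᵀA = [[5, 109]; [109, 5425]] and Aᵀy = [-115, -5478]ᵀ.
Determinant 5·5425 − 109² = 15244.
m = ((-115)·5425 − 109·(-5478))/15244 = -26773/15244; c = (5·(-5478) − 109·(-115))/15244 = -14855/15244.
At x = 3: ŷ = (-26773/15244)·(1) + (-14855/15244)·(9) = -40117/3811.

ŷ = -10.527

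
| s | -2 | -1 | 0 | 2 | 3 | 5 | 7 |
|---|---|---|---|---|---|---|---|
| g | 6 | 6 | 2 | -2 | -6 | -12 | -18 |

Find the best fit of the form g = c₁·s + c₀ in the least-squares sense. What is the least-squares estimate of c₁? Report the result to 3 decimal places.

c₁ = -2.781

Entries of XᵀX: Σs·s = 92, Σs = 14, Σ1 = 7.
For Xᵀg: Σs·g = -226, Σg = -24.
Eliminating c₀: 7·(row 1) − 14·(row 2) gives 448·c₁ = 7·(-226) − 14·(-24) = -1246, so c₁ = -89/32.
Then c₀ = ((-24) − 14·(-89/32))/7 = 239/112.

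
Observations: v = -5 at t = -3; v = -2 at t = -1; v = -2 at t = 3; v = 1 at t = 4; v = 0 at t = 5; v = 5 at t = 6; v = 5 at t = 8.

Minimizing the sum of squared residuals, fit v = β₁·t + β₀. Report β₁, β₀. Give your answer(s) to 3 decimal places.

The normal equations are: 160·β₁ + 22·β₀ = 85;  22·β₁ + 7·β₀ = 2.
det = 160·7 − 22² = 636.
β₁ = (85·7 − 22·2)/636 = 551/636; β₀ = (160·2 − 22·85)/636 = -775/318.

β₁ = 0.866, β₀ = -2.437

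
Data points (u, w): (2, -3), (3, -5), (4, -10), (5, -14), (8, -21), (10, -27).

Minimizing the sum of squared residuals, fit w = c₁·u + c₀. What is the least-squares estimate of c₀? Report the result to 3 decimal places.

Setting ∂/∂c₁ … = 0 gives: 218·c₁ + 32·c₀ = -569;  32·c₁ + 6·c₀ = -80.
(Σu·u = 218, Σu = 32, Σ1 = 6, Σu·w = -569, Σw = -80.)
Eliminating c₀: 6·(row 1) − 32·(row 2) gives 284·c₁ = 6·(-569) − 32·(-80) = -854, so c₁ = -427/142.
Then c₀ = ((-80) − 32·(-427/142))/6 = 192/71.

c₀ = 2.704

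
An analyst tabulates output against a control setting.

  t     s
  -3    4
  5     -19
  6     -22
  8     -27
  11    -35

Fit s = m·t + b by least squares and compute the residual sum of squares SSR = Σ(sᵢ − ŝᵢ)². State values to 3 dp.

Sums needed: Σt·t = 255, Σt = 27, Σ1 = 5.
For Xᵀs: Σt·s = -840, Σs = -99.
Normal equations: [[255, 27]; [27, 5]]·[m, b]ᵀ = [-840, -99]ᵀ.
Eliminating b: 5·(row 1) − 27·(row 2) gives 546·m = 5·(-840) − 27·(-99) = -1527, so m = -509/182.
Then b = ((-99) − 27·(-509/182))/5 = -855/182.
Residuals: 4/13, -29/91, -95/182, 1/14, 6/13; SSR = 125/182.

SSR = 0.687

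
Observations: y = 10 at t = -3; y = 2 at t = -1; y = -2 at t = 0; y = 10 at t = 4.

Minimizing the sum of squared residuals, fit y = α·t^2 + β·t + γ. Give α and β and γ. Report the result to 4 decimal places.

α = 0.9309, β = -0.9813, γ = -1.0510

Forming AᵀA = [[338, 36, 26]; [36, 26, 0]; [26, 0, 4]] and Aᵀy = [252, 8, 20]ᵀ gives AᵀA·[α, β, γ]ᵀ = Aᵀy.
Row-reducing yields α = 1442/1549, β = -1520/1549, γ = -1628/1549.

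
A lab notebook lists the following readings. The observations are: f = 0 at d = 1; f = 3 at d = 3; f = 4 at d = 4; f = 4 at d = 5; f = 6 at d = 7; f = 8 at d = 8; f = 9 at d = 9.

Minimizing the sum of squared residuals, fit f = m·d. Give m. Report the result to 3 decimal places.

m = 0.947

XᵀX·[m]ᵀ = Xᵀf reads: 245·m = 232.
(Σd·d = 245, Σd·f = 232.)
Hence m = 232 / 245 ≈ 0.946939.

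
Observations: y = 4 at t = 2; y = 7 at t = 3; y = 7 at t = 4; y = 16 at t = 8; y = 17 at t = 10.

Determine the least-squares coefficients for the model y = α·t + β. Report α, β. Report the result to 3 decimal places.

Normal-equation sums: Σt·t = 193, Σt = 27, Σ1 = 5.
Moment sums: Σt·y = 355, Σy = 51.
So MᵀM·[α, β]ᵀ = Mᵀy: [[193, 27]; [27, 5]]·[α, β]ᵀ = [355, 51]ᵀ.
Δ = 193·5 − 27² = 236.
α = (355·5 − 27·51)/236 = 199/118; β = (193·51 − 27·355)/236 = 129/118.

α = 1.686, β = 1.093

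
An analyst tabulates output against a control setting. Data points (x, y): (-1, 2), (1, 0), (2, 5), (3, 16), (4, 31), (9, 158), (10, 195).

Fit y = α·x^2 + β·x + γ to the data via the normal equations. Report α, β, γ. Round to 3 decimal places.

α = 1.995, β = -0.312, γ = -1.032

Normal-equation sums: Σx^2·x^2 = 16916, Σx^2·x = 1828, Σx^2 = 212, Σx·x = 212, Σx = 28, Σ1 = 7.
Moment sums: Σx^2·y = 32960, Σx·y = 3552, Σy = 407.
So MᵀM·[α, β, γ]ᵀ = Mᵀy: [[16916, 1828, 212]; [1828, 212, 28]; [212, 28, 7]]·[α, β, γ]ᵀ = [32960, 3552, 407]ᵀ.
Solving the 3×3 system (Gaussian elimination) gives α = 7781/3900, β = -6089/19500, γ = -129/125.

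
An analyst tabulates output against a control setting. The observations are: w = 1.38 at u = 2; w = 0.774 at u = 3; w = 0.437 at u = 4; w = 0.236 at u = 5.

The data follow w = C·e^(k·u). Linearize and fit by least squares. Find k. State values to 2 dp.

k = -0.59

Linearized form: ln w = k·u + ln C. From the 4 transformed points,
Σu = 14.0000, Σ(u)² = 54.0000, Σln w = -2.2058, Σu·ln w = -10.6553.
Equations: 54.0000·k + 14.0000·ln C = -10.6553;  14.0000·k + 4·ln C = -2.2058.
Solving (det = 20.0000): k = -0.58697, ln C = 1.50292.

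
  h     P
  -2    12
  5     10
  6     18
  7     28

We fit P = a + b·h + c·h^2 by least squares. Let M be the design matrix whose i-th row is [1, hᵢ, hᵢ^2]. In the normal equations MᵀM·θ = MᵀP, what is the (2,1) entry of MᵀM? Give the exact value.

16

Row 2 ↔ basis h, column 1 ↔ basis 1, so (MᵀM)_{2,1} = Σᵢ h = (-2)·(1) + (5)·(1) + (6)·(1) + (7)·(1) = 16.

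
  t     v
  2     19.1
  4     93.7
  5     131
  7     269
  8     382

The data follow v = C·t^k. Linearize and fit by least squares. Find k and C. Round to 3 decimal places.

k = 2.125, C = 4.493

Let Y = ln v. Fitting Y = k·ln t + ln C by least squares:
Σln t = 7.7142, Σ(ln t)² = 13.1032, Σln v = 23.9051, Σln t·ln v = 39.4348.
Equations: 13.1032·k + 7.7142·ln C = 39.4348;  7.7142·k + 5·ln C = 23.9051.
Slope k = (n·Σln t·ln v − Σln t·Σln v)/(n·Σ(ln t)² − (Σln t)²) = (5·39.4348 − 7.7142·23.9051)/6.0066 = 2.12503; ln C = (Σln v − k·Σln t)/n = 1.50243, so C = exp(1.50243) = 4.49261.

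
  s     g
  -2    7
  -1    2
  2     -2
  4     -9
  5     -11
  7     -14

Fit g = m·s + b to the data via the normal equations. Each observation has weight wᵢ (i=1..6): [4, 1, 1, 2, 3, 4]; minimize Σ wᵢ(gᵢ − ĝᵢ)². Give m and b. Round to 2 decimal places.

m = -2.36, b = 1.64

Setting ∂/∂m … = 0 gives: 324·m + 44·b = -691;  44·m + 15·b = -79.
Eliminating b: 15·(row 1) − 44·(row 2) gives 2924·m = 15·(-691) − 44·(-79) = -6889, so m = -6889/2924.
Then b = ((-79) − 44·(-6889/2924))/15 = 1202/731.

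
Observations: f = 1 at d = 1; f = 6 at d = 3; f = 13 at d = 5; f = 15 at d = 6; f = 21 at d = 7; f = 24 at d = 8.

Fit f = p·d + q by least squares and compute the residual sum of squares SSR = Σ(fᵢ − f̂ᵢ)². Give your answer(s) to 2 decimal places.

Sums needed: Σd·d = 184, Σd = 30, Σ1 = 6.
For Xᵀf: Σd·f = 513, Σf = 80.
So XᵀX·[p, q]ᵀ = Xᵀf: [[184, 30]; [30, 6]]·[p, q]ᵀ = [513, 80]ᵀ.
Eliminating q: 6·(row 1) − 30·(row 2) gives 204·p = 6·513 − 30·80 = 678, so p = 113/34.
Then q = (80 − 30·(113/34))/6 = -335/102.
Residuals: 49/51, -35/51, -1/3, -169/102, 52/51, 71/102; SSR = 589/102.

SSR = 5.77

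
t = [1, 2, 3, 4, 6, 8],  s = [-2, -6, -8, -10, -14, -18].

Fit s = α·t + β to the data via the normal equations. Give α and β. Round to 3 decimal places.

MᵀM·[α, β]ᵀ = Mᵀs reads: 130·α + 24·β = -306;  24·α + 6·β = -58.
det = 130·6 − 24² = 204.
α = ((-306)·6 − 24·(-58))/204 = -37/17; β = (130·(-58) − 24·(-306))/204 = -49/51.

α = -2.176, β = -0.961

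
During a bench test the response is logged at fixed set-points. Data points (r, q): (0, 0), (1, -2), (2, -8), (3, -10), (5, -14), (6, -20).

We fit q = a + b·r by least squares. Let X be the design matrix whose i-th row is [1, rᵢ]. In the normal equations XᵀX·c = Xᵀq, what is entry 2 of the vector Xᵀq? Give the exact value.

Entry 2 ↔ basis r, so (Xᵀq)_{2} = Σᵢ (r)·qᵢ = (0)·(0) + (1)·(-2) + (2)·(-8) + (3)·(-10) + (5)·(-14) + (6)·(-20) = -238.

-238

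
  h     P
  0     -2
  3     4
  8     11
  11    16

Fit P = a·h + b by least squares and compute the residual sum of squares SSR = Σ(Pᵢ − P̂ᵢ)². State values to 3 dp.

SSR = 0.829

XᵀX·[a, b]ᵀ = XᵀP reads: 194·a + 22·b = 276;  22·a + 4·b = 29.
(Σh·h = 194, Σh = 22, Σ1 = 4, Σh·P = 276, ΣP = 29.)
Determinant 194·4 − 22² = 292.
a = (276·4 − 22·29)/292 = 233/146; b = (194·29 − 22·276)/292 = -223/146.
Residuals: -69/146, 54/73, -35/146, -2/73; SSR = 121/146.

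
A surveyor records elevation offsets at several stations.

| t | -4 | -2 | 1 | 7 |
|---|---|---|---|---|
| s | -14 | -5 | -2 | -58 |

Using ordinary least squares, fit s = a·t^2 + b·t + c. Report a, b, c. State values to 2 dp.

Entries of AᵀA: Σt^2·t^2 = 2674, Σt^2·t = 272, Σt^2 = 70, Σt·t = 70, Σt = 2, Σ1 = 4.
And Σt^2·s = -3088, Σt·s = -342, Σs = -79.
Solving the 3×3 system (Gaussian elimination) gives a = -15329/14604, b = -3791/4868, c = -14485/14604.

a = -1.05, b = -0.78, c = -0.99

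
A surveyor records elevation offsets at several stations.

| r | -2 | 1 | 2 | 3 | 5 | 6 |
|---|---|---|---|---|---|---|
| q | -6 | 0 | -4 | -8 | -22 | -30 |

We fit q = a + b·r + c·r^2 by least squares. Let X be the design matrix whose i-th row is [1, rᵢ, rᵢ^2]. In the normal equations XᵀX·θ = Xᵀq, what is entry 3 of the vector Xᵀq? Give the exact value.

-1742

Entry 3 ↔ basis r^2, so (Xᵀq)_{3} = Σᵢ (r^2)·qᵢ = (4)·(-6) + (1)·(0) + (4)·(-4) + (9)·(-8) + (25)·(-22) + (36)·(-30) = -1742.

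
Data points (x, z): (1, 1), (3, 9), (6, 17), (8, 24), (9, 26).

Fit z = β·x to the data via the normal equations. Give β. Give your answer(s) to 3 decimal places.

Sums needed: Σx·x = 191.
Right-hand side: Σx·z = 556.
Hence β = 556 / 191 ≈ 2.91099.

β = 2.911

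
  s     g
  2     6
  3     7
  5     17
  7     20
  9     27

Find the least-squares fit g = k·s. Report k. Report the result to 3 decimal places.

Compute the Gram sums: Σs·s = 168.
Right-hand side: Σs·g = 501.
Normal equations: [[168]]·[k]ᵀ = [501]ᵀ.
k = 501/168 = 2.98214.

k = 2.982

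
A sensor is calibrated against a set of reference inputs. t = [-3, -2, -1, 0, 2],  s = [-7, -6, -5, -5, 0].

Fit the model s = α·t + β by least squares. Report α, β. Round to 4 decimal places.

α = 1.3243, β = -3.5405

Sums needed: Σt·t = 18, Σt = -4, Σ1 = 5.
Right-hand side: Σt·s = 38, Σs = -23.
Δ = 18·5 − (-4)² = 74.
α = (38·5 − (-4)·(-23))/74 = 49/37; β = (18·(-23) − (-4)·38)/74 = -131/37.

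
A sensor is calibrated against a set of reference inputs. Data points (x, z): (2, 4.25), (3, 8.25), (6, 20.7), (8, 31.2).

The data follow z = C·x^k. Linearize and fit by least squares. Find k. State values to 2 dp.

With ln zᵢ as the transformed response and ln xᵢ as the regressor:
Sums: Σln x = 5.6630, Σ(ln x)² = 9.2219, Σln z = 10.0277, Σln x·ln z = 15.9047.
Normal system: [[9.2219, 5.6630]; [5.6630, 4]]·[k, ln C]ᵀ = [15.9047, 10.0277]ᵀ.
Solving (det = 4.8184): k = 1.41795, ln C = 0.49948.

k = 1.42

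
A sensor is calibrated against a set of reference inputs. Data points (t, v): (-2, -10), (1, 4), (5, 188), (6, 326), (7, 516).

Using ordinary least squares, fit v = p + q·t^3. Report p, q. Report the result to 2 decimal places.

Sums needed: Σ1 = 5, Σt^3 = 677, Σt^3·t^3 = 179995.
Moment sums: Σv = 1024, Σt^3·v = 270988.
Normal equations: [[5, 677]; [677, 179995]]·[p, q]ᵀ = [1024, 270988]ᵀ.
Eliminating q: 179995·(row 1) − 677·(row 2) gives 441646·p = 179995·1024 − 677·270988 = 856004, so p = 428002/220823.
Then q = (270988 − 677·(428002/220823))/179995 = 330846/220823.

p = 1.94, q = 1.50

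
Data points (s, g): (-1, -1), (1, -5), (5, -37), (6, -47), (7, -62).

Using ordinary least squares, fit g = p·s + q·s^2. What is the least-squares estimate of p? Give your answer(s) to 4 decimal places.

p = -2.5010

With design matrix M, MᵀM = [[112, 684]; [684, 4324]] and Mᵀg = [-905, -5661]ᵀ.
Eliminating q: 4324·(row 1) − 684·(row 2) gives 16432·p = 4324·(-905) − 684·(-5661) = -41096, so p = -5137/2054.
Then q = ((-5661) − 684·(-5137/2054))/4324 = -3753/4108.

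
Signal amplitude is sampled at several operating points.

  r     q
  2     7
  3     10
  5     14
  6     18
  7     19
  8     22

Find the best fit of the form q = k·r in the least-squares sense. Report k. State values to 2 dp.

k = 2.84

Sums needed: Σr·r = 187.
Moment sums: Σr·q = 531.
k = 531/187 = 2.83957.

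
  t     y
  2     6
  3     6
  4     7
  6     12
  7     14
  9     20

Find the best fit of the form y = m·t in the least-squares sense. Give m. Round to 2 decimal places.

AᵀA·[m]ᵀ = Aᵀy reads: 195·m = 408.
(Σt·t = 195, Σt·y = 408.)
m = 408/195 = 2.09231.

m = 2.09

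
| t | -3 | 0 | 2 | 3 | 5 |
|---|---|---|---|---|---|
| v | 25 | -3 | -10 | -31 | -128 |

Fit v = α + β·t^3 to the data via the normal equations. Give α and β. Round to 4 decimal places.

α = -2.6581, β = -1.0053

Sums needed: Σ1 = 5, Σt^3 = 133, Σt^3·t^3 = 17147.
Moment sums: Σv = -147, Σt^3·v = -17592.
Determinant 5·17147 − 133² = 68046.
α = ((-147)·17147 − 133·(-17592))/68046 = -5481/2062; β = (5·(-17592) − 133·(-147))/68046 = -2073/2062.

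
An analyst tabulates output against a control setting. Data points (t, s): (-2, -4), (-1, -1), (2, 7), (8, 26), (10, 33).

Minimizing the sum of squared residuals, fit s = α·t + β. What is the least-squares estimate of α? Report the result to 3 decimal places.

Entries of MᵀM: Σt·t = 173, Σt = 17, Σ1 = 5.
And Σt·s = 561, Σs = 61.
MᵀM·[α, β]ᵀ = Mᵀs becomes [[173, 17]; [17, 5]]·[α, β]ᵀ = [561, 61]ᵀ.
Eliminating β: 5·(row 1) − 17·(row 2) gives 576·α = 5·561 − 17·61 = 1768, so α = 221/72.
Then β = (61 − 17·(221/72))/5 = 127/72.

α = 3.069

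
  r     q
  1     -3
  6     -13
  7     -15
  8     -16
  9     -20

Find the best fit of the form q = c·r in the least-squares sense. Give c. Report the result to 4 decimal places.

Forming XᵀX = [[231]] and Xᵀq = [-494]ᵀ gives XᵀX·[c]ᵀ = Xᵀq.
c = (-494)/231 = -2.13853.

c = -2.1385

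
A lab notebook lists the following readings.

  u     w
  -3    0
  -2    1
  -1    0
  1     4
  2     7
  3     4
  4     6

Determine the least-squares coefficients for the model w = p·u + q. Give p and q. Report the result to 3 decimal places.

p = 0.945, q = 2.603

From the data, Σu·u = 44, Σu = 4, Σ1 = 7.
Right-hand side: Σu·w = 52, Σw = 22.
So AᵀA·[p, q]ᵀ = Aᵀw: [[44, 4]; [4, 7]]·[p, q]ᵀ = [52, 22]ᵀ.
Δ = 44·7 − 4² = 292.
p = (52·7 − 4·22)/292 = 69/73; q = (44·22 − 4·52)/292 = 190/73.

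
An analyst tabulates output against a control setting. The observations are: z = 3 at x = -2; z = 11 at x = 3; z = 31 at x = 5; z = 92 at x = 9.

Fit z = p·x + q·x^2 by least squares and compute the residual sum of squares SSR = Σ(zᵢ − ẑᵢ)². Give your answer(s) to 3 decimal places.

SSR = 1.437

Normal-equation sums: Σx·x = 119, Σx·x^2 = 873, Σx^2·x^2 = 7283.
Right-hand side: Σx·z = 1010, Σx^2·z = 8338.
MᵀM·[p, q]ᵀ = Mᵀz becomes [[119, 873]; [873, 7283]]·[p, q]ᵀ = [1010, 8338]ᵀ.
Δ = 119·7283 − 873² = 104548.
p = (1010·7283 − 873·8338)/104548 = 19189/26137; q = (119·8338 − 873·1010)/104548 = 27623/26137.
Residuals: 6297/26137, -18667/26137, 23727/26137, -5560/26137; SSR = 37571/26137.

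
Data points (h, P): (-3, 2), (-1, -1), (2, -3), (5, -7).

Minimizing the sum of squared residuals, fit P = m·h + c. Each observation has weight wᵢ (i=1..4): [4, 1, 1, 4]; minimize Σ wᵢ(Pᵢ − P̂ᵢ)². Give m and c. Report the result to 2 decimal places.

From the data, Σwᵢ·h·h = 141, Σwᵢ·h = 9, Σwᵢ·1 = 10.
For AᵀWP: Σwᵢ·h·P = -169, Σwᵢ·P = -24.
So AᵀWA·[m, c]ᵀ = AᵀWP: [[141, 9]; [9, 10]]·[m, c]ᵀ = [-169, -24]ᵀ.
Eliminating c: 10·(row 1) − 9·(row 2) gives 1329·m = 10·(-169) − 9·(-24) = -1474, so m = -1474/1329.
Then c = ((-24) − 9·(-1474/1329))/10 = -621/443.

m = -1.11, c = -1.40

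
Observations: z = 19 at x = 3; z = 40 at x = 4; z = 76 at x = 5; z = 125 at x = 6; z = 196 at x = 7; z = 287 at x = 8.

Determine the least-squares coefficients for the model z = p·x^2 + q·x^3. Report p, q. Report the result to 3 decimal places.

The normal system MᵀM·[p, q]ᵀ = Mᵀz is [[8755, 61743]; [61743, 446899]]·[p, q]ᵀ = [35183, 253745]ᵀ.
Determinant 8755·446899 − 61743² = 100402696.
p = (35183·446899 − 61743·253745)/100402696 = 28134991/50201348; q = (8755·253745 − 61743·35183)/100402696 = 24616753/50201348.

p = 0.560, q = 0.490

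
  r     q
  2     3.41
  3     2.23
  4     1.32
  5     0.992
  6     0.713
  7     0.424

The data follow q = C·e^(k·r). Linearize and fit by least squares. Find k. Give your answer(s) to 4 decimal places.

k = -0.4037

Let Y = ln q. Fitting Y = k·r + ln C by least squares:
XᵀX = [[139.0000, 27.0000]; [27.0000, 6]], rhs = [-2.1060, 1.1020]ᵀ  (here Σr = 27.0000, Σ(r)² = 139.0000, Σln q = 1.1020, Σr·ln q = -2.1060).
Solving (det = 105.0000): k = -0.40372, ln C = 2.00040.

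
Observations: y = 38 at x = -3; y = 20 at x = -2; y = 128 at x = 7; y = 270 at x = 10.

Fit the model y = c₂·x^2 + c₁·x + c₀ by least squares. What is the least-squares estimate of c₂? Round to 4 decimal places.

Setting ∂/∂c₂ … = 0 gives: 12498·c₂ + 1308·c₁ + 162·c₀ = 33694;  1308·c₂ + 162·c₁ + 12·c₀ = 3442;  162·c₂ + 12·c₁ + 4·c₀ = 456.
(Σx^2·x^2 = 12498, Σx^2·x = 1308, Σx^2 = 162, Σx·x = 162, Σx = 12, Σ1 = 4, Σx^2·y = 33694, Σx·y = 3442, Σy = 456.)
Inverting the 3×3 Gram matrix, [c₂, c₁, c₀]ᵀ = [35608/12063, -33739/12063, 11425/4021]ᵀ.

c₂ = 2.9518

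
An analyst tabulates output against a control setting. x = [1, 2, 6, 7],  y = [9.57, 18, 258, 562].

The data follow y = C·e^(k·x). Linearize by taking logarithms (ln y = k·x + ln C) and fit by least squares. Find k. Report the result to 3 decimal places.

Linearized form: ln y = k·x + ln C. From the 4 transformed points,
XᵀX = [[90.0000, 16.0000]; [16.0000, 4]], rhs = [85.6776, 17.0335]ᵀ  (here Σx = 16.0000, Σ(x)² = 90.0000, Σln y = 17.0335, Σx·ln y = 85.6776).
Slope k = (n·Σx·ln y − Σx·Σln y)/(n·Σ(x)² − (Σx)²) = (4·85.6776 − 16.0000·17.0335)/104.0000 = 0.67476; ln C = (Σln y − k·Σx)/n = 1.55932.

k = 0.675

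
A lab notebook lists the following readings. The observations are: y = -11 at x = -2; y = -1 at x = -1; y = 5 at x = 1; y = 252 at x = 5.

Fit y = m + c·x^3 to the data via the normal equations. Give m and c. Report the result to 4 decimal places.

With design matrix A, AᵀA = [[4, 117]; [117, 15691]] and Aᵀy = [245, 31594]ᵀ.
Eliminating c: 15691·(row 1) − 117·(row 2) gives 49075·m = 15691·245 − 117·31594 = 147797, so m = 11369/3775.
Then c = (31594 − 117·(11369/3775))/15691 = 97711/49075.

m = 3.0117, c = 1.9911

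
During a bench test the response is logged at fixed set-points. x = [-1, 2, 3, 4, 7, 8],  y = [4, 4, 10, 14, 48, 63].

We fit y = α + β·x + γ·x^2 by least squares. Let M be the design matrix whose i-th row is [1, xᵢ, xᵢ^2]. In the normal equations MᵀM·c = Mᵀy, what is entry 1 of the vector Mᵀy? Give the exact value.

Entry 1 ↔ basis 1, so (Mᵀy)_{1} = Σᵢ yᵢ = (1)·(4) + (1)·(4) + (1)·(10) + (1)·(14) + (1)·(48) + (1)·(63) = 143.

143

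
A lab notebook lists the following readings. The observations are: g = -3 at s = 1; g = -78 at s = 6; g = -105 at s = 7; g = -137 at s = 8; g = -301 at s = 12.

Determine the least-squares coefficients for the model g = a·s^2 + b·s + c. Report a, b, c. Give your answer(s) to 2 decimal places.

a = -2.01, b = -0.99, c = 0.06

XᵀX·[a, b, c]ᵀ = Xᵀg reads: 28530·a + 2800·b + 294·c = -60068;  2800·a + 294·b + 34·c = -5914;  294·a + 34·b + 5·c = -624.
(Σs^2·s^2 = 28530, Σs^2·s = 2800, Σs^2 = 294, Σs·s = 294, Σs = 34, Σ1 = 5, Σs^2·g = -60068, Σs·g = -5914, Σg = -624.)
Row-reducing yields a = -162608/80959, b = -80411/80959, c = 4462/80959.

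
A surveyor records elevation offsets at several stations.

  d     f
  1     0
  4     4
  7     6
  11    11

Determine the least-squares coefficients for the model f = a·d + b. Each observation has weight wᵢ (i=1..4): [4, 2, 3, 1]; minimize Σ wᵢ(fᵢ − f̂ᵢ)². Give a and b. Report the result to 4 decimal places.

The normal equations are: 304·a + 44·b = 279;  44·a + 10·b = 37.
Eliminating b: 10·(row 1) − 44·(row 2) gives 1104·a = 10·279 − 44·37 = 1162, so a = 581/552.
Then b = (37 − 44·(581/552))/10 = -257/276.

a = 1.0525, b = -0.9312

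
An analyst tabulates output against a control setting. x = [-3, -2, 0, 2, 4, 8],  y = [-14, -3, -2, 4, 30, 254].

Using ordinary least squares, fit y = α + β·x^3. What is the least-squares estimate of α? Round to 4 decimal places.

Forming MᵀM = [[6, 549]; [549, 267097]] and Mᵀy = [269, 132402]ᵀ gives MᵀM·[α, β]ᵀ = Mᵀy.
Eliminating β: 267097·(row 1) − 549·(row 2) gives 1301181·α = 267097·269 − 549·132402 = -839605, so α = -839605/1301181.
Then β = (132402 − 549·(-839605/1301181))/267097 = 215577/433727.

α = -0.6453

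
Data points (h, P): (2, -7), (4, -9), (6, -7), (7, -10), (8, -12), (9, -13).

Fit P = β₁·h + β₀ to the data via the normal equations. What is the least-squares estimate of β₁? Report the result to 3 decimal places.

β₁ = -0.794

Compute the Gram sums: Σh·h = 250, Σh = 36, Σ1 = 6.
And Σh·P = -375, ΣP = -58.
AᵀA·[β₁, β₀]ᵀ = AᵀP becomes [[250, 36]; [36, 6]]·[β₁, β₀]ᵀ = [-375, -58]ᵀ.
det = 250·6 − 36² = 204.
β₁ = ((-375)·6 − 36·(-58))/204 = -27/34; β₀ = (250·(-58) − 36·(-375))/204 = -250/51.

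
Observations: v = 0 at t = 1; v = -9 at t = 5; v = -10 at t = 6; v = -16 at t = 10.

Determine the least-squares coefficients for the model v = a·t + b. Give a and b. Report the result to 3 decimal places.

From the data, Σt·t = 162, Σt = 22, Σ1 = 4.
Moment sums: Σt·v = -265, Σv = -35.
So XᵀX·[a, b]ᵀ = Xᵀv: [[162, 22]; [22, 4]]·[a, b]ᵀ = [-265, -35]ᵀ.
Eliminating b: 4·(row 1) − 22·(row 2) gives 164·a = 4·(-265) − 22·(-35) = -290, so a = -145/82.
Then b = ((-35) − 22·(-145/82))/4 = 40/41.

a = -1.768, b = 0.976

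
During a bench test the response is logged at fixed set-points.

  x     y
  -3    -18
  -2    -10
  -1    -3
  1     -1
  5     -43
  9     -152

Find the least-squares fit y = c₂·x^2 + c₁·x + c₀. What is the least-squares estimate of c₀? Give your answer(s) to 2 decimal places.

c₀ = 0.66

Sums needed: Σx^2·x^2 = 7285, Σx^2·x = 819, Σx^2 = 121, Σx·x = 121, Σx = 9, Σ1 = 6.
And Σx^2·y = -13593, Σx·y = -1507, Σy = -227.
So MᵀM·[c₂, c₁, c₀]ᵀ = Mᵀy: [[7285, 819, 121]; [819, 121, 9]; [121, 9, 6]]·[c₂, c₁, c₀]ᵀ = [-13593, -1507, -227]ᵀ.
Inverting the 3×3 Gram matrix, [c₂, c₁, c₀]ᵀ = [-33823/17162, 71753/85810, 28189/42905]ᵀ.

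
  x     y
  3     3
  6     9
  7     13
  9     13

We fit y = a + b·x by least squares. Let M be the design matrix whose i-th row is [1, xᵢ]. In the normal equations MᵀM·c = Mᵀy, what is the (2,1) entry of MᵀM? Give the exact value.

25

Row 2 ↔ basis x, column 1 ↔ basis 1, so (MᵀM)_{2,1} = Σᵢ x = (3)·(1) + (6)·(1) + (7)·(1) + (9)·(1) = 25.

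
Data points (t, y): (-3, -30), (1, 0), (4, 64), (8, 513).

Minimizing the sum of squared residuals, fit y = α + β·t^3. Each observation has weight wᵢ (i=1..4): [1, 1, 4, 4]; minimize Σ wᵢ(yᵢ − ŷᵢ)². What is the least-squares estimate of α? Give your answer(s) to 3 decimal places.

α = -0.887

Forming AᵀWA = [[10, 2278]; [2278, 1065690]] and AᵀWy = [2278, 1067818]ᵀ gives AᵀWA·[α, β]ᵀ = AᵀWy.
Eliminating β: 1065690·(row 1) − 2278·(row 2) gives 5467616·α = 1065690·2278 − 2278·1067818 = -4847584, so α = -21641/24409.
Then β = (1067818 − 2278·(-21641/24409))/1065690 = 24504/24409.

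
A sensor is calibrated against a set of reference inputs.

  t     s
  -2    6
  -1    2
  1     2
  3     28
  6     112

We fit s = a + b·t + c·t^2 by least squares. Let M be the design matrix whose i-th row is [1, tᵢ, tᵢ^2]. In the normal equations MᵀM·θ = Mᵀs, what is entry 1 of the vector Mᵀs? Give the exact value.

Entry 1 ↔ basis 1, so (Mᵀs)_{1} = Σᵢ sᵢ = (1)·(6) + (1)·(2) + (1)·(2) + (1)·(28) + (1)·(112) = 150.

150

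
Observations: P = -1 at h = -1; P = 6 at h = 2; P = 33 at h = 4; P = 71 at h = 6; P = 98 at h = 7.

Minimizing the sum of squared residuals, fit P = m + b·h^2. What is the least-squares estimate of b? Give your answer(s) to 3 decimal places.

b = 2.044

Sums needed: Σ1 = 5, Σh^2 = 106, Σh^2·h^2 = 3970.
Right-hand side: ΣP = 207, Σh^2·P = 7909.
MᵀM·[m, b]ᵀ = MᵀP becomes [[5, 106]; [106, 3970]]·[m, b]ᵀ = [207, 7909]ᵀ.
Determinant 5·3970 − 106² = 8614.
m = (207·3970 − 106·7909)/8614 = -8282/4307; b = (5·7909 − 106·207)/8614 = 17603/8614.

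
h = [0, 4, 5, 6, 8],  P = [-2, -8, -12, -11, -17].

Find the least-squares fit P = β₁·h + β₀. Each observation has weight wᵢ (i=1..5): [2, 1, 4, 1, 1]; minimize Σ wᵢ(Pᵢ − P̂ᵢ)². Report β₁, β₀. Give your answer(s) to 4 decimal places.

β₁ = -1.8440, β₀ = -1.9920

AᵀWA·[β₁, β₀]ᵀ = AᵀWP reads: 216·β₁ + 38·β₀ = -474;  38·β₁ + 9·β₀ = -88.
(Σwᵢ·h·h = 216, Σwᵢ·h = 38, Σwᵢ·1 = 9, Σwᵢ·h·P = -474, Σwᵢ·P = -88.)
Eliminating β₀: 9·(row 1) − 38·(row 2) gives 500·β₁ = 9·(-474) − 38·(-88) = -922, so β₁ = -461/250.
Then β₀ = ((-88) − 38·(-461/250))/9 = -249/125.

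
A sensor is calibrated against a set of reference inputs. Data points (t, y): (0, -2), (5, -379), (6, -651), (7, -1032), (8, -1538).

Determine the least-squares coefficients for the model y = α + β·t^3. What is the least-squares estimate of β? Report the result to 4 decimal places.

β = -2.9991

Sums needed: Σ1 = 5, Σt^3 = 1196, Σt^3·t^3 = 442074.
Moment sums: Σy = -3602, Σt^3·y = -1329423.
Determinant 5·442074 − 1196² = 779954.
α = ((-3602)·442074 − 1196·(-1329423))/779954 = -1180320/389977; β = (5·(-1329423) − 1196·(-3602))/779954 = -2339123/779954.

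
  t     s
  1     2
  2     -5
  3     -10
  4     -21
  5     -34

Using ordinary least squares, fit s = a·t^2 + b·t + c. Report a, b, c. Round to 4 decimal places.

MᵀM·[a, b, c]ᵀ = Mᵀs reads: 979·a + 225·b + 55·c = -1294;  225·a + 55·b + 15·c = -292;  55·a + 15·b + 5·c = -68.
Inverting the 3×3 Gram matrix, [a, b, c]ᵀ = [-9/7, -38/35, 19/5]ᵀ.

a = -1.2857, b = -1.0857, c = 3.8000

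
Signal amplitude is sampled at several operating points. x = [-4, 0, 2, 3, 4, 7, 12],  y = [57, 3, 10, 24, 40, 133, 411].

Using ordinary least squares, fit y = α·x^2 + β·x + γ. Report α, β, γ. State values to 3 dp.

AᵀA·[α, β, γ]ᵀ = Aᵀy reads: 23746·α + 2106·β + 238·γ = 67509;  2106·α + 238·β + 24·γ = 5887;  238·α + 24·β + 7·γ = 678.
(Σx^2·x^2 = 23746, Σx^2·x = 2106, Σx^2 = 238, Σx·x = 238, Σx = 24, Σ1 = 7, Σx^2·y = 67509, Σx·y = 5887, Σy = 678.)
Row-reducing yields α = 7985/2654, β = -13582/6635, γ = 10489/6635.

α = 3.009, β = -2.047, γ = 1.581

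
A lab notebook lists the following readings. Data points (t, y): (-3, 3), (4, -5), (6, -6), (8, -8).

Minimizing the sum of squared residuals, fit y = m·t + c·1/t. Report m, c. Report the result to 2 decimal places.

Normal-equation sums: Σt·t = 125, Σt·1/t = 4, Σ1/t·1/t = 125/576.
And Σt·y = -129, Σ1/t·y = -17/4.
Normal equations: [[125, 4]; [4, 125/576]]·[m, c]ᵀ = [-129, -17/4]ᵀ.
Eliminating c: (125/576)·(row 1) − 4·(row 2) gives (6409/576)·m = (125/576)·(-129) − 4·(-17/4) = -2111/192, so m = -6333/6409.
Then c = ((-17/4) − 4·(-6333/6409))/(125/576) = -8784/6409.

m = -0.99, c = -1.37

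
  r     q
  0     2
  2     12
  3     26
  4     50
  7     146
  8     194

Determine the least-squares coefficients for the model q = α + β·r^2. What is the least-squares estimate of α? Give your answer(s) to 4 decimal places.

α = 0.6169

Entries of AᵀA: Σ1 = 6, Σr^2 = 142, Σr^2·r^2 = 6850.
Moment sums: Σq = 430, Σr^2·q = 20652.
Normal equations: [[6, 142]; [142, 6850]]·[α, β]ᵀ = [430, 20652]ᵀ.
det = 6·6850 − 142² = 20936.
α = (430·6850 − 142·20652)/20936 = 3229/5234; β = (6·20652 − 142·430)/20936 = 15713/5234.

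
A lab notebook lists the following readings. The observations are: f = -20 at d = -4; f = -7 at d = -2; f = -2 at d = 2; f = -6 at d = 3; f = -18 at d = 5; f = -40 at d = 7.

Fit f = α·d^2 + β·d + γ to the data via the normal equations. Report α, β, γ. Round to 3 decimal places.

α = -0.959, β = 1.125, γ = -0.463

From the data, Σd^2·d^2 = 3395, Σd^2·d = 431, Σd^2 = 107, Σd·d = 107, Σd = 11, Σ1 = 6.
For Aᵀf: Σd^2·f = -2820, Σd·f = -298, Σf = -93.
So AᵀA·[α, β, γ]ᵀ = Aᵀf: [[3395, 431, 107]; [431, 107, 11]; [107, 11, 6]]·[α, β, γ]ᵀ = [-2820, -298, -93]ᵀ.
Row-reducing yields α = -212747/221880, β = 249563/221880, γ = -199/430.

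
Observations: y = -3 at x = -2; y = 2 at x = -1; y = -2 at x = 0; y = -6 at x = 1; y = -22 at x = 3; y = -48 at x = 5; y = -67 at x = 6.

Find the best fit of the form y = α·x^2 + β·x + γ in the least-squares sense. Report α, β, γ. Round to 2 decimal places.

α = -1.38, β = -2.57, γ = -1.45

The normal system AᵀA·[α, β, γ]ᵀ = Aᵀy is [[2020, 360, 76]; [360, 76, 12]; [76, 12, 7]]·[α, β, γ]ᵀ = [-3826, -710, -146]ᵀ.
Row-reducing yields α = -16279/11778, β = -10073/3926, γ = -658/453.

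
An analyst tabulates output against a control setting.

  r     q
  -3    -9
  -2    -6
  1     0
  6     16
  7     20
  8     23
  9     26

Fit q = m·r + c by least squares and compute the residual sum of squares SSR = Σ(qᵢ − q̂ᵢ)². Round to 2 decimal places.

From the data, Σr·r = 244, Σr = 26, Σ1 = 7.
Moment sums: Σr·q = 693, Σq = 70.
So MᵀM·[m, c]ᵀ = Mᵀq: [[244, 26]; [26, 7]]·[m, c]ᵀ = [693, 70]ᵀ.
Eliminating c: 7·(row 1) − 26·(row 2) gives 1032·m = 7·693 − 26·70 = 3031, so m = 3031/1032.
Then c = (70 − 26·(3031/1032))/7 = -469/516.
Residuals: 743/1032, 101/129, -2093/1032, -92/129, 361/1032, 71/172, 491/1032; SSR = 6473/1032.

SSR = 6.27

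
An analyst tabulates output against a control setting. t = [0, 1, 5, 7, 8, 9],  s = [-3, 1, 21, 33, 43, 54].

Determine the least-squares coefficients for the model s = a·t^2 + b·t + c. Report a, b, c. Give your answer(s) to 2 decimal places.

The normal system MᵀM·[a, b, c]ᵀ = Mᵀs is [[13684, 1710, 220]; [1710, 220, 30]; [220, 30, 6]]·[a, b, c]ᵀ = [9269, 1167, 149]ᵀ.
Row-reducing yields a = 2693/6334, b = 73587/31670, c = -7518/3167.

a = 0.43, b = 2.32, c = -2.37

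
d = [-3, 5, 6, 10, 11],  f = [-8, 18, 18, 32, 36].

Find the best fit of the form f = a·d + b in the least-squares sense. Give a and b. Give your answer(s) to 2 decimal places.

a = 3.10, b = 1.20

Entries of XᵀX: Σd·d = 291, Σd = 29, Σ1 = 5.
And Σd·f = 938, Σf = 96.
Normal equations: [[291, 29]; [29, 5]]·[a, b]ᵀ = [938, 96]ᵀ.
Determinant 291·5 − 29² = 614.
a = (938·5 − 29·96)/614 = 953/307; b = (291·96 − 29·938)/614 = 367/307.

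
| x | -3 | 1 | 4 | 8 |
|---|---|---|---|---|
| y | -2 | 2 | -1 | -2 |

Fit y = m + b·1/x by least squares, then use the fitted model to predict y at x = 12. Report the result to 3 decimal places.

ŷ = -1.319

The normal equations are: 4·m + (25/24)·b = -3;  (25/24)·m + (685/576)·b = 13/6.
Determinant 4·(685/576) − (25/24)² = 235/64.
m = ((-3)·(685/576) − (25/24)·(13/6))/(235/64) = -671/423; b = (4·(13/6) − (25/24)·(-3))/(235/64) = 2264/705.
At x = 12: ŷ = (-671/423)·(1) + (2264/705)·(1/12) = -2789/2115.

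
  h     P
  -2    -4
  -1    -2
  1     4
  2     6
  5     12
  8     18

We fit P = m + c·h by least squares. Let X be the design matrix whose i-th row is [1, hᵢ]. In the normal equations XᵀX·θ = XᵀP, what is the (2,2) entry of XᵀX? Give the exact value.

Row 2 ↔ basis h, column 2 ↔ basis h, so (XᵀX)_{2,2} = Σᵢ (h)·(h) = (-2)·(-2) + (-1)·(-1) + (1)·(1) + (2)·(2) + (5)·(5) + (8)·(8) = 99.

99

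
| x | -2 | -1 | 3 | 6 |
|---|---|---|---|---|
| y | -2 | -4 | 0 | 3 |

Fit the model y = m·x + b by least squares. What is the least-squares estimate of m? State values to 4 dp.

m = 0.7439

The normal equations are: 50·m + 6·b = 26;  6·m + 4·b = -3.
Eliminating b: 4·(row 1) − 6·(row 2) gives 164·m = 4·26 − 6·(-3) = 122, so m = 61/82.
Then b = ((-3) − 6·(61/82))/4 = -153/82.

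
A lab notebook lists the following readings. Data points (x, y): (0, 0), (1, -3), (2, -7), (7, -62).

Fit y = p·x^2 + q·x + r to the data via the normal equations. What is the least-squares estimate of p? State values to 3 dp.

p = -1.060

The normal system MᵀM·[p, q, r]ᵀ = Mᵀy is [[2418, 352, 54]; [352, 54, 10]; [54, 10, 4]]·[p, q, r]ᵀ = [-3069, -451, -72]ᵀ.
Row-reducing yields p = -1003/946, q = -1335/946, r = -75/473.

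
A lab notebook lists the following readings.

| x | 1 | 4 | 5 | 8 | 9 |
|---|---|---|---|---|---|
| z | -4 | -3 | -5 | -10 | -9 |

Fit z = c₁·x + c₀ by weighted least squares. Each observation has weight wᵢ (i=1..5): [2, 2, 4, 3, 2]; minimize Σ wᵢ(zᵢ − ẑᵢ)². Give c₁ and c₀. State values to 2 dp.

Compute the Gram sums: Σwᵢ·x·x = 488, Σwᵢ·x = 72, Σwᵢ·1 = 13.
Moment sums: Σwᵢ·x·z = -534, Σwᵢ·z = -82.
So MᵀWM·[c₁, c₀]ᵀ = MᵀWz: [[488, 72]; [72, 13]]·[c₁, c₀]ᵀ = [-534, -82]ᵀ.
Δ = 488·13 − 72² = 1160.
c₁ = ((-534)·13 − 72·(-82))/1160 = -519/580; c₀ = (488·(-82) − 72·(-534))/1160 = -196/145.

c₁ = -0.89, c₀ = -1.35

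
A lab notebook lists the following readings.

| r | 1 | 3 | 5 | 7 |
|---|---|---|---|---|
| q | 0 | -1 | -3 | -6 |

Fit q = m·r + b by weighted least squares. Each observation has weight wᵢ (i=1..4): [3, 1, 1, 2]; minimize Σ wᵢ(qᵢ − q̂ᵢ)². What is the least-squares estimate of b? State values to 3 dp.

Forming XᵀWX = [[135, 25]; [25, 7]] and XᵀWq = [-102, -16]ᵀ gives XᵀWX·[m, b]ᵀ = XᵀWq.
det = 135·7 − 25² = 320.
m = ((-102)·7 − 25·(-16))/320 = -157/160; b = (135·(-16) − 25·(-102))/320 = 39/32.

b = 1.219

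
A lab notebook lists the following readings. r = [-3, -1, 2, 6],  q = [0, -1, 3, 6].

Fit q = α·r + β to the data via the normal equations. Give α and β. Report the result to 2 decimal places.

α = 0.76, β = 1.24

Sums needed: Σr·r = 50, Σr = 4, Σ1 = 4.
For Mᵀq: Σr·q = 43, Σq = 8.
Δ = 50·4 − 4² = 184.
α = (43·4 − 4·8)/184 = 35/46; β = (50·8 − 4·43)/184 = 57/46.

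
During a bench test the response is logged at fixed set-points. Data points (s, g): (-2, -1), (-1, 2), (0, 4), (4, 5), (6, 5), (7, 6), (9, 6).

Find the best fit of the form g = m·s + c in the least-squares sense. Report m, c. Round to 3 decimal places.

m = 0.514, c = 2.168

Compute the Gram sums: Σs·s = 187, Σs = 23, Σ1 = 7.
Right-hand side: Σs·g = 146, Σg = 27.
XᵀX·[m, c]ᵀ = Xᵀg becomes [[187, 23]; [23, 7]]·[m, c]ᵀ = [146, 27]ᵀ.
Eliminating c: 7·(row 1) − 23·(row 2) gives 780·m = 7·146 − 23·27 = 401, so m = 401/780.
Then c = (27 − 23·(401/780))/7 = 1691/780.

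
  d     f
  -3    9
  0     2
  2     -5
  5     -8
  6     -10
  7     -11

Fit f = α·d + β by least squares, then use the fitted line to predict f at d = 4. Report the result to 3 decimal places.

Entries of MᵀM: Σd·d = 123, Σd = 17, Σ1 = 6.
Right-hand side: Σd·f = -214, Σf = -23.
MᵀM·[α, β]ᵀ = Mᵀf becomes [[123, 17]; [17, 6]]·[α, β]ᵀ = [-214, -23]ᵀ.
det = 123·6 − 17² = 449.
α = ((-214)·6 − 17·(-23))/449 = -893/449; β = (123·(-23) − 17·(-214))/449 = 809/449.
At d = 4: f̂ = (-893/449)·(4) + (809/449)·(1) = -2763/449.

f̂ = -6.154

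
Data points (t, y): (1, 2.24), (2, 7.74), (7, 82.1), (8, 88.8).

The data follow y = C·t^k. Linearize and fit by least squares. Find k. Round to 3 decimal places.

k = 1.808

Linearized form: ln y = k·ln t + ln C. From the 4 transformed points,
Σln t = 4.7185, Σ(ln t)² = 8.5911, Σln y = 11.7472, Σln t·ln y = 19.3251.
Equations: 8.5911·k + 4.7185·ln C = 19.3251;  4.7185·k + 4·ln C = 11.7472.
Slope k = (n·Σln t·ln y − Σln t·Σln y)/(n·Σ(ln t)² − (Σln t)²) = (4·19.3251 − 4.7185·11.7472)/12.1002 = 1.80751; ln C = (Σln y − k·Σln t)/n = 0.80461.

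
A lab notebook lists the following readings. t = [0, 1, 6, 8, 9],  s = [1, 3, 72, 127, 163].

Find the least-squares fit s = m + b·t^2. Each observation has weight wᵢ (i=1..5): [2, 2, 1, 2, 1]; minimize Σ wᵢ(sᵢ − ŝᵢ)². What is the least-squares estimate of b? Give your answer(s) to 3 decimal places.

b = 1.984

With design matrix M, MᵀWM = [[8, 247]; [247, 16051]] and MᵀWs = [497, 32057]ᵀ.
Eliminating b: 16051·(row 1) − 247·(row 2) gives 67399·m = 16051·497 − 247·32057 = 59268, so m = 59268/67399.
Then b = (32057 − 247·(59268/67399))/16051 = 133697/67399.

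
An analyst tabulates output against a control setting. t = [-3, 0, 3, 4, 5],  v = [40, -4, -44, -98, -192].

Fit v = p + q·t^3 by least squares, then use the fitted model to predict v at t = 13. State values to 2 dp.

Sums needed: Σ1 = 5, Σt^3 = 189, Σt^3·t^3 = 21179.
Right-hand side: Σv = -298, Σt^3·v = -32540.
det = 5·21179 − 189² = 70174.
p = ((-298)·21179 − 189·(-32540))/70174 = -80641/35087; q = (5·(-32540) − 189·(-298))/70174 = -53189/35087.
At t = 13: v̂ = (-80641/35087)·(1) + (-53189/35087)·(2197) = -43326/13.

v̂ = -3332.77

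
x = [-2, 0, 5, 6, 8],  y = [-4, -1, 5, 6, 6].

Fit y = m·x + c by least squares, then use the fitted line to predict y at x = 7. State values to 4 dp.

Sums needed: Σx·x = 129, Σx = 17, Σ1 = 5.
Moment sums: Σx·y = 117, Σy = 12.
AᵀA·[m, c]ᵀ = Aᵀy becomes [[129, 17]; [17, 5]]·[m, c]ᵀ = [117, 12]ᵀ.
det = 129·5 − 17² = 356.
m = (117·5 − 17·12)/356 = 381/356; c = (129·12 − 17·117)/356 = -441/356.
At x = 7: ŷ = (381/356)·(7) + (-441/356)·(1) = 1113/178.

ŷ = 6.2528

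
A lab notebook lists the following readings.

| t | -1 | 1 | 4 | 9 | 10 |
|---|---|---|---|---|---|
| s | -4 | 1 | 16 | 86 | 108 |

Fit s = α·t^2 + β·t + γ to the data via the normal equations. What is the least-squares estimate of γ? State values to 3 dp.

γ = -2.978

The normal system XᵀX·[α, β, γ]ᵀ = Xᵀs is [[16819, 1793, 199]; [1793, 199, 23]; [199, 23, 5]]·[α, β, γ]ᵀ = [18019, 1923, 207]ᵀ.
Row-reducing yields α = 74449/73983, β = 69595/73983, γ = -807/271.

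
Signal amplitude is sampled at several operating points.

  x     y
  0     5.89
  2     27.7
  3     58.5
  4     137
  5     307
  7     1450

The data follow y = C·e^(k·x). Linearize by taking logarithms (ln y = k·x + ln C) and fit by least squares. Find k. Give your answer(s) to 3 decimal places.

k = 0.790

Let Y = ln y. Fitting Y = k·x + ln C by least squares:
Σx = 21.0000, Σ(x)² = 103.0000, Σln y = 27.0899, Σx·ln y = 118.1193.
Equations: 103.0000·k + 21.0000·ln C = 118.1193;  21.0000·k + 6·ln C = 27.0899.
Δ = 103.0000·6 − (21.0000)² = 177.0000; k = (118.1193·6 − 21.0000·27.0899)/177.0000 = 0.78999, ln C = (103.0000·27.0899 − 21.0000·118.1193)/177.0000 = 1.75000.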